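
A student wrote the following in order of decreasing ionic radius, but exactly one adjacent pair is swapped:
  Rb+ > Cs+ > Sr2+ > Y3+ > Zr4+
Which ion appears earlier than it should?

Rb+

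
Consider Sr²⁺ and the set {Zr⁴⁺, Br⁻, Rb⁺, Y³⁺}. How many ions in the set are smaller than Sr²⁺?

All of these have 36 electrons (isoelectronic). With the same electron cloud, the ion with the most protons pulls it in tightest. Nuclear charges: Zr⁴⁺ (Z=40), Y³⁺ (Z=39), Sr²⁺ (Z=38), Rb⁺ (Z=37), Br⁻ (Z=35). Highest Z is smallest.
Overall: Zr⁴⁺ < Y³⁺ < Sr²⁺ < Rb⁺ < Br⁻. Sr²⁺ has 2 below it and 2 above. So 2 are smaller.

2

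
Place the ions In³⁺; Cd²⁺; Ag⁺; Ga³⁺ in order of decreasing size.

First list Z and electron count for each: Ga³⁺ has 28 e⁻ (Z=31), In³⁺ has 46 e⁻ (Z=49), Cd²⁺ has 46 e⁻ (Z=48), Ag⁺ has 46 e⁻ (Z=47). Ga³⁺ < In³⁺ (same group, period 4 vs 5); In³⁺ < Cd²⁺ (isoelectronic, higher Z=49 is smaller); Cd²⁺ < Ag⁺ (isoelectronic, higher Z=48 is smaller).

Ag⁺ > Cd²⁺ > In³⁺ > Ga³⁺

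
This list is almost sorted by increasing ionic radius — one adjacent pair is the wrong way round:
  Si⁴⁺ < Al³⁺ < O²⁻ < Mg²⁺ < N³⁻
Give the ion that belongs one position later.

O²⁻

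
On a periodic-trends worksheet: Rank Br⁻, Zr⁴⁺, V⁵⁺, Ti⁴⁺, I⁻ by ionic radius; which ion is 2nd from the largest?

Electron counts and nuclear charges: V⁵⁺: 18 e⁻, Z=23, Ti⁴⁺: 18 e⁻, Z=22, Zr⁴⁺: 36 e⁻, Z=40, Br⁻: 36 e⁻, Z=35, I⁻: 54 e⁻, Z=53. V⁵⁺ < Ti⁴⁺ (isoelectronic, higher Z=23 is smaller); Ti⁴⁺ < Zr⁴⁺ (same group, 1 shell fewer); Zr⁴⁺ < Br⁻ (isoelectronic, higher Z=40 is smaller); Br⁻ < I⁻ (same group, period 4 vs 5).
So the order is V⁵⁺ < Ti⁴⁺ < Zr⁴⁺ < Br⁻ < I⁻; the 2nd-largest ion is Br⁻.

Br⁻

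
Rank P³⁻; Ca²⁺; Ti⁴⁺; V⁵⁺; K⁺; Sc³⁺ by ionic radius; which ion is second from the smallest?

These species are isoelectronic with 18 electrons. The only difference is the number of protons: V⁵⁺ (Z=23), Ti⁴⁺ (Z=22), Sc³⁺ (Z=21), Ca²⁺ (Z=20), K⁺ (Z=19), P³⁻ (Z=15). The strongest nuclear pull (V⁵⁺) gives the smallest ion.
That gives V⁵⁺ < Ti⁴⁺ < Sc³⁺ < Ca²⁺ < K⁺ < P³⁻. From the smallest end, number 2 is Ti⁴⁺.

Ti⁴⁺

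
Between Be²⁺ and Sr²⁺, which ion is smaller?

Be²⁺

Same group, same charge. Going down the group adds an extra shell of electrons, so the ion gets larger: Be²⁺ is highest in the group and smallest.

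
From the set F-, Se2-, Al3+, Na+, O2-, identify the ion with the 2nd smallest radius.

Tabulating Z and e⁻: Al3+ has 10 e⁻ (Z=13), Na+ has 10 e⁻ (Z=11), F- has 10 e⁻ (Z=9), O2- has 10 e⁻ (Z=8), Se2- has 36 e⁻ (Z=34). Al3+ < Na+ (isoelectronic, higher Z=13 is smaller); Na+ < F- (isoelectronic, higher Z=11 is smaller); F- < O2- (both 10 e⁻, Z=9>8); O2- < Se2- (same group, period 2 vs 4).
Ordering: Al3+ < Na+ < F- < O2- < Se2-. The 2nd smallest is Na+.

Na+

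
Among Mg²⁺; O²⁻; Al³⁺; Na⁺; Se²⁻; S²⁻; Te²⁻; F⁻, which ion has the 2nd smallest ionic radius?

Mg²⁺

Tabulating Z and e⁻: Al³⁺: 10 e⁻, Z=13, Mg²⁺: 10 e⁻, Z=12, Na⁺: 10 e⁻, Z=11, F⁻: 10 e⁻, Z=9, O²⁻: 10 e⁻, Z=8, S²⁻: 18 e⁻, Z=16, Se²⁻: 36 e⁻, Z=34, Te²⁻: 54 e⁻, Z=52. Al³⁺ < Mg²⁺ (isoelectronic, higher Z=13 is smaller); Mg²⁺ < Na⁺ (isoelectronic, higher Z=12 is smaller); Na⁺ < F⁻ (isoelectronic, higher Z=11 is smaller); F⁻ < O²⁻ (both 10 e⁻, Z=9>8); O²⁻ < S²⁻ (same group, period 2 vs 3); S²⁻ < Se²⁻ (same group, period 3 vs 4); Se²⁻ < Te²⁻ (same group, period 4 vs 5).
So the order is Al³⁺ < Mg²⁺ < Na⁺ < F⁻ < O²⁻ < S²⁻ < Se²⁻ < Te²⁻; the 2nd-smallest ion is Mg²⁺.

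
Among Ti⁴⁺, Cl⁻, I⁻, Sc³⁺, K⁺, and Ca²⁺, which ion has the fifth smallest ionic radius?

Ti⁴⁺: 18 e⁻, Z=22, Sc³⁺: 18 e⁻, Z=21, Ca²⁺: 18 e⁻, Z=20, K⁺: 18 e⁻, Z=19, Cl⁻: 18 e⁻, Z=17, I⁻: 54 e⁻, Z=53. Ti⁴⁺ < Sc³⁺ (isoelectronic, higher Z=22 is smaller); Sc³⁺ < Ca²⁺ (both 18 e⁻, Z=21>20); Ca²⁺ < K⁺ (both 18 e⁻, Z=20>19); K⁺ < Cl⁻ (both 18 e⁻, Z=19>17); Cl⁻ < I⁻ (same group, 2 shells fewer).
Full ascending order: Ti⁴⁺ < Sc³⁺ < Ca²⁺ < K⁺ < Cl⁻ < I⁻. Counting from the smallest, position 5 is Cl⁻.

Cl⁻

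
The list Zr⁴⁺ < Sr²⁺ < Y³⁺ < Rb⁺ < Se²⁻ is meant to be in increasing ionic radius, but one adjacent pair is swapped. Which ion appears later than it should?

Y³⁺

The pair Sr²⁺, Y³⁺ is the wrong way round — they are isoelectronic (36 e⁻) and Y has more protons than Sr (39 vs 38), making Y³⁺ smaller. All other adjacent pairs agree with periodic trends, so Y³⁺ is the misplaced ion.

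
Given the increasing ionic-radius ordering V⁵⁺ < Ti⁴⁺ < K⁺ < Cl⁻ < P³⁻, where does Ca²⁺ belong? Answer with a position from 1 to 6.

Isoelectronic series (18 e⁻ each). Size is set by nuclear charge: more protons means a smaller ion. V⁵⁺ (Z=23), Ti⁴⁺ (Z=22), Ca²⁺ (Z=20), K⁺ (Z=19), Cl⁻ (Z=17), P³⁻ (Z=15).
Putting Ca²⁺ in gives V⁵⁺ < Ti⁴⁺ < Ca²⁺ < K⁺ < Cl⁻ < P³⁻; it lands at slot 3.

3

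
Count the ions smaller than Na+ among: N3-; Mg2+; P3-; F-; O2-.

1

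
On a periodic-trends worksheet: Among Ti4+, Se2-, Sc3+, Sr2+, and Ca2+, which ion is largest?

Ti4+ (Z=22, 18 e⁻), Sc3+ (Z=21, 18 e⁻), Ca2+ (Z=20, 18 e⁻), Sr2+ (Z=38, 36 e⁻), Se2- (Z=34, 36 e⁻). Ti4+ < Sc3+ (isoelectronic, higher Z=22 is smaller); Sc3+ < Ca2+ (both 18 e⁻, Z=21>20); Ca2+ < Sr2+ (same group, 1 shell fewer); Sr2+ < Se2- (isoelectronic, higher Z=38 is smaller).

Se2-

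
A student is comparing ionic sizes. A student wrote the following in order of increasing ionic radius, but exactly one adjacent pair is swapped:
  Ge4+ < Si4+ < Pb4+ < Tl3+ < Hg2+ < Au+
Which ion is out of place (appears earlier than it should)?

Ge4+

The pair Ge4+, Si4+ is the wrong way round — same group and charge — period 3 sits above period 4, so Si4+ is smaller. All other adjacent pairs agree with periodic trends, so Ge4+ is the misplaced ion.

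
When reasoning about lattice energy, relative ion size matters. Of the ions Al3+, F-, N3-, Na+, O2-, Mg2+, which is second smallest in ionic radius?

Mg2+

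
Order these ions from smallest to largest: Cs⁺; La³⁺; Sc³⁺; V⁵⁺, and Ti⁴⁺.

V⁵⁺ < Ti⁴⁺ < Sc³⁺ < La³⁺ < Cs⁺

First list Z and electron count for each: V⁵⁺ (Z=23, 18 e⁻), Ti⁴⁺ (Z=22, 18 e⁻), Sc³⁺ (Z=21, 18 e⁻), La³⁺ (Z=57, 54 e⁻), Cs⁺ (Z=55, 54 e⁻). V⁵⁺ < Ti⁴⁺ (isoelectronic, higher Z=23 is smaller); Ti⁴⁺ < Sc³⁺ (both 18 e⁻, Z=22>21); Sc³⁺ < La³⁺ (same group, 2 shells fewer); La³⁺ < Cs⁺ (both 54 e⁻, Z=57>55).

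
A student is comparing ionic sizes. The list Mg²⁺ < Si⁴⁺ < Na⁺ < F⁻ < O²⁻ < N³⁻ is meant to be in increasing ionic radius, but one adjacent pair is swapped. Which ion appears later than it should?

Si⁴⁺

Check each adjacent pair. Mg²⁺ and Si⁴⁺ are reversed: both have 10 electrons but Z(Si)=14 > Z(Mg)=12, so Si⁴⁺ should be the smaller of the two. No other neighbouring pair contradicts the periodic trends, so Si⁴⁺ is the ion listed too late.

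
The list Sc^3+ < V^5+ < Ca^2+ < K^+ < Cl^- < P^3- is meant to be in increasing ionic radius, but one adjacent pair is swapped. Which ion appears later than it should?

V^5+

Compare adjacent ions: V^5+ and Sc^3+ share 18 electrons; the higher nuclear charge on V (Z=23) contracts it more, so V^5+ < Sc^3+ — yet in this increasing list Sc^3+ sits before V^5+. Nothing else is reversed, so V^5+ should move one place to the left.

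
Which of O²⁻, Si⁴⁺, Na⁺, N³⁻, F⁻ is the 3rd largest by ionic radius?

All of these have 10 electrons (isoelectronic). With the same electron cloud, the ion with the most protons pulls it in tightest. Nuclear charges: Si⁴⁺ (Z=14), Na⁺ (Z=11), F⁻ (Z=9), O²⁻ (Z=8), N³⁻ (Z=7). Highest Z is smallest.
That gives Si⁴⁺ < Na⁺ < F⁻ < O²⁻ < N³⁻. From the largest end, number 3 is F⁻.

F⁻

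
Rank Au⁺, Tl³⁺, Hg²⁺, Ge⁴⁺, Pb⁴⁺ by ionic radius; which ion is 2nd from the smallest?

Tabulating Z and e⁻: Ge⁴⁺: 28 e⁻, Z=32, Pb⁴⁺: 78 e⁻, Z=82, Tl³⁺: 78 e⁻, Z=81, Hg²⁺: 78 e⁻, Z=80, Au⁺: 78 e⁻, Z=79. Ge⁴⁺ < Pb⁴⁺ (same group, period 4 vs 6); Pb⁴⁺ < Tl³⁺ (both 78 e⁻, Z=82>81); Tl³⁺ < Hg²⁺ (isoelectronic, higher Z=81 is smaller); Hg²⁺ < Au⁺ (isoelectronic, higher Z=80 is smaller).
That gives Ge⁴⁺ < Pb⁴⁺ < Tl³⁺ < Hg²⁺ < Au⁺. From the smallest end, number 2 is Pb⁴⁺.

Pb⁴⁺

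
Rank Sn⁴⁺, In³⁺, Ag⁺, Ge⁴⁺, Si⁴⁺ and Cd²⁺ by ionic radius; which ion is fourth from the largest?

First list Z and electron count for each: Si⁴⁺: 10 e⁻, Z=14, Ge⁴⁺: 28 e⁻, Z=32, Sn⁴⁺: 46 e⁻, Z=50, In³⁺: 46 e⁻, Z=49, Cd²⁺: 46 e⁻, Z=48, Ag⁺: 46 e⁻, Z=47. Si⁴⁺ < Ge⁴⁺ (same group, 1 shell fewer); Ge⁴⁺ < Sn⁴⁺ (same group, period 4 vs 5); Sn⁴⁺ < In³⁺ (both 46 e⁻, Z=50>49); In³⁺ < Cd²⁺ (isoelectronic, higher Z=49 is smaller); Cd²⁺ < Ag⁺ (isoelectronic, higher Z=48 is smaller).
So the order is Si⁴⁺ < Ge⁴⁺ < Sn⁴⁺ < In³⁺ < Cd²⁺ < Ag⁺; the 4th-largest ion is Sn⁴⁺.

Sn⁴⁺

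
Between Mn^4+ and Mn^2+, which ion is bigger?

Mn^2+

For a single element, ionic radius drops as positive charge rises — Mn^4+ < Mn^2+.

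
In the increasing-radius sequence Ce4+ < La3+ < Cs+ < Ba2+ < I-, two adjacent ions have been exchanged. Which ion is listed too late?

Scanning neighbour by neighbour, only Cs+/Ba2+ violates a trend: Ba2+ and Cs+ share 54 electrons; the higher nuclear charge on Ba (Z=56) contracts it more, so Ba2+ < Cs+. That makes Ba2+ the one sitting a position late relative to where it belongs.

Ba2+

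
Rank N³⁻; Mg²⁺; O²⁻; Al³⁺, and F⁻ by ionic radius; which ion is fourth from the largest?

Mg²⁺

All of these have 10 electrons (isoelectronic). With the same electron cloud, the ion with the most protons pulls it in tightest. Nuclear charges: Al³⁺ (Z=13), Mg²⁺ (Z=12), F⁻ (Z=9), O²⁻ (Z=8), N³⁻ (Z=7). Highest Z is smallest.
So the order is Al³⁺ < Mg²⁺ < F⁻ < O²⁻ < N³⁻; the 4th-largest ion is Mg²⁺.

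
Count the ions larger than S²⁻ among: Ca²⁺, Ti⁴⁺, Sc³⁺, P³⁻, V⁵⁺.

1

These species are isoelectronic with 18 electrons. The only difference is the number of protons: V⁵⁺ (Z=23), Ti⁴⁺ (Z=22), Sc³⁺ (Z=21), Ca²⁺ (Z=20), S²⁻ (Z=16), P³⁻ (Z=15). The strongest nuclear pull (V⁵⁺) gives the smallest ion.
Relative to S²⁻, the ions that are larger are P³⁻. That's 1.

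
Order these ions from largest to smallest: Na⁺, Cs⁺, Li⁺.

Cs⁺ > Na⁺ > Li⁺

Same group, same charge. Going down the group adds an extra shell of electrons, so the ion gets larger: Li⁺ is highest in the group and smallest.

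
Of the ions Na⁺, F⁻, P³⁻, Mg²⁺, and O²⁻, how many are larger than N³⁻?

1

Tabulating Z and e⁻: Mg²⁺: 10 e⁻, Z=12, Na⁺: 10 e⁻, Z=11, F⁻: 10 e⁻, Z=9, O²⁻: 10 e⁻, Z=8, N³⁻: 10 e⁻, Z=7, P³⁻: 18 e⁻, Z=15. Mg²⁺ < Na⁺ (isoelectronic, higher Z=12 is smaller); Na⁺ < F⁻ (both 10 e⁻, Z=11>9); F⁻ < O²⁻ (isoelectronic, higher Z=9 is smaller); O²⁻ < N³⁻ (both 10 e⁻, Z=8>7); N³⁻ < P³⁻ (same group, period 2 vs 3).
Ordering all of them (including N³⁻) by radius gives Mg²⁺ < Na⁺ < F⁻ < O²⁻ < N³⁻ < P³⁻. Count: 1.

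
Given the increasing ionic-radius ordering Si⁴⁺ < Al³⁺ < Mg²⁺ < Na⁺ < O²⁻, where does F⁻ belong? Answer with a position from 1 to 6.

All of these have 10 electrons (isoelectronic). With the same electron cloud, the ion with the most protons pulls it in tightest. Nuclear charges: Si⁴⁺ (Z=14), Al³⁺ (Z=13), Mg²⁺ (Z=12), Na⁺ (Z=11), F⁻ (Z=9), O²⁻ (Z=8). Highest Z is smallest.
Putting F⁻ in gives Si⁴⁺ < Al³⁺ < Mg²⁺ < Na⁺ < F⁻ < O²⁻; it lands at slot 5.

5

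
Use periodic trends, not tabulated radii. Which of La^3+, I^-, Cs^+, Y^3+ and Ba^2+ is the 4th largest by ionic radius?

La^3+

Tabulating Z and e⁻: Y^3+: 36 e⁻, Z=39, La^3+: 54 e⁻, Z=57, Ba^2+: 54 e⁻, Z=56, Cs^+: 54 e⁻, Z=55, I^-: 54 e⁻, Z=53. Y^3+ < La^3+ (same group, 1 shell fewer); La^3+ < Ba^2+ (isoelectronic, higher Z=57 is smaller); Ba^2+ < Cs^+ (isoelectronic, higher Z=56 is smaller); Cs^+ < I^- (both 54 e⁻, Z=55>53).
Ordering: Y^3+ < La^3+ < Ba^2+ < Cs^+ < I^-. The 4th largest is La^3+.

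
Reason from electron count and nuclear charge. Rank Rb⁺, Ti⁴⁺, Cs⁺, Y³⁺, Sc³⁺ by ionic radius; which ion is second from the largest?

Electron counts and nuclear charges: Ti⁴⁺: 18 e⁻, Z=22, Sc³⁺: 18 e⁻, Z=21, Y³⁺: 36 e⁻, Z=39, Rb⁺: 36 e⁻, Z=37, Cs⁺: 54 e⁻, Z=55. Ti⁴⁺ < Sc³⁺ (both 18 e⁻, Z=22>21); Sc³⁺ < Y³⁺ (same group, period 4 vs 5); Y³⁺ < Rb⁺ (isoelectronic, higher Z=39 is smaller); Rb⁺ < Cs⁺ (same group, 1 shell fewer).
Full ascending order: Ti⁴⁺ < Sc³⁺ < Y³⁺ < Rb⁺ < Cs⁺. Counting from the largest, position 2 is Rb⁺.

Rb⁺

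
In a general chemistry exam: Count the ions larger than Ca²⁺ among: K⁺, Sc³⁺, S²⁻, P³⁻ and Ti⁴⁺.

3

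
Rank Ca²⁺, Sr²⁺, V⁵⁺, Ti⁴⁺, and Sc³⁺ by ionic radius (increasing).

V⁵⁺ < Ti⁴⁺ < Sc³⁺ < Ca²⁺ < Sr²⁺

Work out protons and electrons: V⁵⁺ (Z=23, 18 e⁻), Ti⁴⁺ (Z=22, 18 e⁻), Sc³⁺ (Z=21, 18 e⁻), Ca²⁺ (Z=20, 18 e⁻), Sr²⁺ (Z=38, 36 e⁻). V⁵⁺ < Ti⁴⁺ (both 18 e⁻, Z=23>22); Ti⁴⁺ < Sc³⁺ (isoelectronic, higher Z=22 is smaller); Sc³⁺ < Ca²⁺ (both 18 e⁻, Z=21>20); Ca²⁺ < Sr²⁺ (same group, period 4 vs 5).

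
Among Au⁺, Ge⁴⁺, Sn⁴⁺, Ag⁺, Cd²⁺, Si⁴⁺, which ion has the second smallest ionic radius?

Ge⁴⁺

Tabulating Z and e⁻: Si⁴⁺ (Z=14, 10 e⁻), Ge⁴⁺ (Z=32, 28 e⁻), Sn⁴⁺ (Z=50, 46 e⁻), Cd²⁺ (Z=48, 46 e⁻), Ag⁺ (Z=47, 46 e⁻), Au⁺ (Z=79, 78 e⁻). Si⁴⁺ < Ge⁴⁺ (same group, 1 shell fewer); Ge⁴⁺ < Sn⁴⁺ (same group, 1 shell fewer); Sn⁴⁺ < Cd²⁺ (isoelectronic, higher Z=50 is smaller); Cd²⁺ < Ag⁺ (isoelectronic, higher Z=48 is smaller); Ag⁺ < Au⁺ (same group, period 5 vs 6).
That gives Si⁴⁺ < Ge⁴⁺ < Sn⁴⁺ < Cd²⁺ < Ag⁺ < Au⁺. From the smallest end, number 2 is Ge⁴⁺.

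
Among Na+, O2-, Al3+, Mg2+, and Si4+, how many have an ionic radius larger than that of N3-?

0

Isoelectronic series (10 e⁻ each). Size is set by nuclear charge: more protons means a smaller ion. Si4+ (Z=14), Al3+ (Z=13), Mg2+ (Z=12), Na+ (Z=11), O2- (Z=8), N3- (Z=7).
Overall: Si4+ < Al3+ < Mg2+ < Na+ < O2- < N3-. N3- has 5 below it and 0 above. So 0 are larger.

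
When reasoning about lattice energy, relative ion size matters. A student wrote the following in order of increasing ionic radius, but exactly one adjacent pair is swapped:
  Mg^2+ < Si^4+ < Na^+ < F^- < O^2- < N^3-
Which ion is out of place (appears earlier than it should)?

Mg^2+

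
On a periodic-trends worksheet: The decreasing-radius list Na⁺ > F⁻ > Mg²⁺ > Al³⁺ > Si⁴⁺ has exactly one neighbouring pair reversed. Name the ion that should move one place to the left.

F⁻

Scanning neighbour by neighbour, only Na⁺/F⁻ violates a trend: they are isoelectronic (10 e⁻) and Na has more protons than F (11 vs 9), making Na⁺ smaller. That makes F⁻ the one sitting a position late relative to where it belongs.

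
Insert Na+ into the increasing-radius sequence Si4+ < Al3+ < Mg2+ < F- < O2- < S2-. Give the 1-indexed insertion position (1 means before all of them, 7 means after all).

Si4+ (Z=14, 10 e⁻), Al3+ (Z=13, 10 e⁻), Mg2+ (Z=12, 10 e⁻), Na+ (Z=11, 10 e⁻), F- (Z=9, 10 e⁻), O2- (Z=8, 10 e⁻), S2- (Z=16, 18 e⁻). Si4+ < Al3+ (both 10 e⁻, Z=14>13); Al3+ < Mg2+ (both 10 e⁻, Z=13>12); Mg2+ < Na+ (isoelectronic, higher Z=12 is smaller); Na+ < F- (isoelectronic, higher Z=11 is smaller); F- < O2- (isoelectronic, higher Z=9 is smaller); O2- < S2- (same group, 1 shell fewer).
With Na+ included the full order is Si4+ < Al3+ < Mg2+ < Na+ < F- < O2- < S2-, so it takes position 4.

4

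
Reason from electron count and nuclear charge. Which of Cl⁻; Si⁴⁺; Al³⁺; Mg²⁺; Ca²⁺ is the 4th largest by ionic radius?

Al³⁺

Electron counts and nuclear charges: Si⁴⁺ (Z=14, 10 e⁻), Al³⁺ (Z=13, 10 e⁻), Mg²⁺ (Z=12, 10 e⁻), Ca²⁺ (Z=20, 18 e⁻), Cl⁻ (Z=17, 18 e⁻). Si⁴⁺ < Al³⁺ (isoelectronic, higher Z=14 is smaller); Al³⁺ < Mg²⁺ (isoelectronic, higher Z=13 is smaller); Mg²⁺ < Ca²⁺ (same group, 1 shell fewer); Ca²⁺ < Cl⁻ (isoelectronic, higher Z=20 is smaller).
Full ascending order: Si⁴⁺ < Al³⁺ < Mg²⁺ < Ca²⁺ < Cl⁻. Counting from the largest, position 4 is Al³⁺.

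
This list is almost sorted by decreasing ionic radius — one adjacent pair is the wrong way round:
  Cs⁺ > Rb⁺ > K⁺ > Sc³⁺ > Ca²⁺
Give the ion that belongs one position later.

Sc³⁺

The pair Sc³⁺, Ca²⁺ is the wrong way round — both have 18 electrons but Z(Sc)=21 > Z(Ca)=20, so Sc³⁺ should be the smaller of the two. All other adjacent pairs agree with periodic trends, so Sc³⁺ is the misplaced ion.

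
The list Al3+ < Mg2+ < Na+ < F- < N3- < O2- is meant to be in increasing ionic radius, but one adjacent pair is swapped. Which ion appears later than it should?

The pair N3-, O2- is the wrong way round — O2- and N3- share 10 electrons; the higher nuclear charge on O (Z=8) contracts it more, so O2- < N3-. All other adjacent pairs agree with periodic trends, so O2- is the misplaced ion.

O2-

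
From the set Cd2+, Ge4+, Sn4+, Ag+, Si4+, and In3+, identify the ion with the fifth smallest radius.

Cd2+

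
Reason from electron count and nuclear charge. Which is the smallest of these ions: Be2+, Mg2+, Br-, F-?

Be2+

Work out protons and electrons: Be2+ (Z=4, 2 e⁻), Mg2+ (Z=12, 10 e⁻), F- (Z=9, 10 e⁻), Br- (Z=35, 36 e⁻). Be2+ < Mg2+ (same group, 1 shell fewer); Mg2+ < F- (both 10 e⁻, Z=12>9); F- < Br- (same group, 2 shells fewer).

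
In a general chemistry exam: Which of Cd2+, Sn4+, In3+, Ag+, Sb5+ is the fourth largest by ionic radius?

All of these have 46 electrons (isoelectronic). With the same electron cloud, the ion with the most protons pulls it in tightest. Nuclear charges: Sb5+ (Z=51), Sn4+ (Z=50), In3+ (Z=49), Cd2+ (Z=48), Ag+ (Z=47). Highest Z is smallest.
So the order is Sb5+ < Sn4+ < In3+ < Cd2+ < Ag+; the 4th-largest ion is Sn4+.

Sn4+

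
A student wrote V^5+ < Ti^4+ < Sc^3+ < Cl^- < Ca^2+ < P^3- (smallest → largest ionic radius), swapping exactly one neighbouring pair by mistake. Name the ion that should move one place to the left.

Ca^2+

Check each adjacent pair. Cl^- and Ca^2+ are reversed: both have 18 electrons but Z(Ca)=20 > Z(Cl)=17, so Ca^2+ should be the smaller of the two. No other neighbouring pair contradicts the periodic trends, so Ca^2+ is the ion listed too late.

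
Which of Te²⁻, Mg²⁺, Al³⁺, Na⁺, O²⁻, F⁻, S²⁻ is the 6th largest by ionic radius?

Mg²⁺

Tabulating Z and e⁻: Al³⁺ (Z=13, 10 e⁻), Mg²⁺ (Z=12, 10 e⁻), Na⁺ (Z=11, 10 e⁻), F⁻ (Z=9, 10 e⁻), O²⁻ (Z=8, 10 e⁻), S²⁻ (Z=16, 18 e⁻), Te²⁻ (Z=52, 54 e⁻). Al³⁺ < Mg²⁺ (both 10 e⁻, Z=13>12); Mg²⁺ < Na⁺ (both 10 e⁻, Z=12>11); Na⁺ < F⁻ (both 10 e⁻, Z=11>9); F⁻ < O²⁻ (isoelectronic, higher Z=9 is smaller); O²⁻ < S²⁻ (same group, 1 shell fewer); S²⁻ < Te²⁻ (same group, 2 shells fewer).
Full ascending order: Al³⁺ < Mg²⁺ < Na⁺ < F⁻ < O²⁻ < S²⁻ < Te²⁻. Counting from the largest, position 6 is Mg²⁺.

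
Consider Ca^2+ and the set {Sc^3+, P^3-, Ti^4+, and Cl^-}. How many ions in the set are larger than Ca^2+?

2

All of these have 18 electrons (isoelectronic). With the same electron cloud, the ion with the most protons pulls it in tightest. Nuclear charges: Ti^4+ (Z=22), Sc^3+ (Z=21), Ca^2+ (Z=20), Cl^- (Z=17), P^3- (Z=15). Highest Z is smallest.
Placing each against Ca^2+: smaller — Ti^4+, Sc^3+; larger — Cl^-, P^3-. That's 2.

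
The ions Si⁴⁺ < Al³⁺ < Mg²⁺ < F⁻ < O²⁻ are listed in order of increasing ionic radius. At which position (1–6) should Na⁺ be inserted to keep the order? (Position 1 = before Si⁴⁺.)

Isoelectronic series (10 e⁻ each). Size is set by nuclear charge: more protons means a smaller ion. Si⁴⁺ (Z=14), Al³⁺ (Z=13), Mg²⁺ (Z=12), Na⁺ (Z=11), F⁻ (Z=9), O²⁻ (Z=8).
Putting Na⁺ in gives Si⁴⁺ < Al³⁺ < Mg²⁺ < Na⁺ < F⁻ < O²⁻; it lands at slot 4.

4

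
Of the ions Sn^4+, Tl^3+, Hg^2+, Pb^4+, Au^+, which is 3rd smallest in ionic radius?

Sn^4+: 46 e⁻, Z=50, Pb^4+: 78 e⁻, Z=82, Tl^3+: 78 e⁻, Z=81, Hg^2+: 78 e⁻, Z=80, Au^+: 78 e⁻, Z=79. Sn^4+ < Pb^4+ (same group, 1 shell fewer); Pb^4+ < Tl^3+ (isoelectronic, higher Z=82 is smaller); Tl^3+ < Hg^2+ (both 78 e⁻, Z=81>80); Hg^2+ < Au^+ (both 78 e⁻, Z=80>79).
That gives Sn^4+ < Pb^4+ < Tl^3+ < Hg^2+ < Au^+. From the smallest end, number 3 is Tl^3+.

Tl^3+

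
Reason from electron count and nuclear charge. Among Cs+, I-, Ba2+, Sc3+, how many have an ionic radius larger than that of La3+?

3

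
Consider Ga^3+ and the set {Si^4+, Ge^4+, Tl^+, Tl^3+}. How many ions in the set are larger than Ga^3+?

2

Tabulating Z and e⁻: Si^4+ has 10 e⁻ (Z=14), Ge^4+ has 28 e⁻ (Z=32), Ga^3+ has 28 e⁻ (Z=31), Tl^3+ has 78 e⁻ (Z=81), Tl^+ has 80 e⁻ (Z=81). Si^4+ < Ge^4+ (same group, period 3 vs 4); Ge^4+ < Ga^3+ (both 28 e⁻, Z=32>31); Ga^3+ < Tl^3+ (same group, period 4 vs 6); Tl^3+ < Tl^+ (higher charge on the same element).
Relative to Ga^3+, the ions that are larger are Tl^3+, Tl^+. So 2 are larger.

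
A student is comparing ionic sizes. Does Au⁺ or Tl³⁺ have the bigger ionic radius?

Isoelectronic series (78 e⁻ each). Size is set by nuclear charge: more protons means a smaller ion. Tl³⁺ (Z=81), Au⁺ (Z=79).

Au⁺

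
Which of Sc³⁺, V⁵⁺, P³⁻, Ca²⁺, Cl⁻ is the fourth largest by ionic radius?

All of these have 18 electrons (isoelectronic). With the same electron cloud, the ion with the most protons pulls it in tightest. Nuclear charges: V⁵⁺ (Z=23), Sc³⁺ (Z=21), Ca²⁺ (Z=20), Cl⁻ (Z=17), P³⁻ (Z=15). Highest Z is smallest.
Ordering: V⁵⁺ < Sc³⁺ < Ca²⁺ < Cl⁻ < P³⁻. The fourth largest is Sc³⁺.

Sc³⁺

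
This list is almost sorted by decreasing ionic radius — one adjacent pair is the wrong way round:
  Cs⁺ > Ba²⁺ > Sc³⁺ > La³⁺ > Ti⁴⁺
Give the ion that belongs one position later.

Sc³⁺

Check each adjacent pair. Sc³⁺ and La³⁺ are reversed: both in group 3 with the same charge; Sc³⁺ (period 4) has the smaller radius. No other neighbouring pair contradicts the periodic trends, so Sc³⁺ is the ion listed too early.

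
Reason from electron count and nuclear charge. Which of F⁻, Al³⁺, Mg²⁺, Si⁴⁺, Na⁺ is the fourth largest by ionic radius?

Al³⁺

All of these have 10 electrons (isoelectronic). With the same electron cloud, the ion with the most protons pulls it in tightest. Nuclear charges: Si⁴⁺ (Z=14), Al³⁺ (Z=13), Mg²⁺ (Z=12), Na⁺ (Z=11), F⁻ (Z=9). Highest Z is smallest.
Ordering: Si⁴⁺ < Al³⁺ < Mg²⁺ < Na⁺ < F⁻. The fourth largest is Al³⁺.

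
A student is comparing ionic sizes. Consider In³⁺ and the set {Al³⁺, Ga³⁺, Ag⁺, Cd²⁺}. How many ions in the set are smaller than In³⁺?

Electron counts and nuclear charges: Al³⁺ (Z=13, 10 e⁻), Ga³⁺ (Z=31, 28 e⁻), In³⁺ (Z=49, 46 e⁻), Cd²⁺ (Z=48, 46 e⁻), Ag⁺ (Z=47, 46 e⁻). Al³⁺ < Ga³⁺ (same group, 1 shell fewer); Ga³⁺ < In³⁺ (same group, period 4 vs 5); In³⁺ < Cd²⁺ (isoelectronic, higher Z=49 is smaller); Cd²⁺ < Ag⁺ (isoelectronic, higher Z=48 is smaller).
Overall: Al³⁺ < Ga³⁺ < In³⁺ < Cd²⁺ < Ag⁺. In³⁺ has 2 below it and 2 above. That's 2.

2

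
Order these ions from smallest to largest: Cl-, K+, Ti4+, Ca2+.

Each ion has 18 electrons. The ranking follows nuclear charge in reverse — greater Z gives a smaller radius. Ti4+ (Z=22), Ca2+ (Z=20), K+ (Z=19), Cl- (Z=17).

Ti4+ < Ca2+ < K+ < Cl-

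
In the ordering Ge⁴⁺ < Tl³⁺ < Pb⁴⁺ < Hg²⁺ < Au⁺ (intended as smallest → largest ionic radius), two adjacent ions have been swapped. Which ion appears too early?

Scanning neighbour by neighbour, only Tl³⁺/Pb⁴⁺ violates a trend: both have 78 electrons but Z(Pb)=82 > Z(Tl)=81, so Pb⁴⁺ should be the smaller of the two. That makes Tl³⁺ the one sitting a position early relative to where it belongs.

Tl³⁺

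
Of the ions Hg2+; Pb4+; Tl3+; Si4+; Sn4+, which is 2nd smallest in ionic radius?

Sn4+

Tabulating Z and e⁻: Si4+ has 10 e⁻ (Z=14), Sn4+ has 46 e⁻ (Z=50), Pb4+ has 78 e⁻ (Z=82), Tl3+ has 78 e⁻ (Z=81), Hg2+ has 78 e⁻ (Z=80). Si4+ < Sn4+ (same group, period 3 vs 5); Sn4+ < Pb4+ (same group, period 5 vs 6); Pb4+ < Tl3+ (isoelectronic, higher Z=82 is smaller); Tl3+ < Hg2+ (isoelectronic, higher Z=81 is smaller).
So the order is Si4+ < Sn4+ < Pb4+ < Tl3+ < Hg2+; the 2nd-smallest ion is Sn4+.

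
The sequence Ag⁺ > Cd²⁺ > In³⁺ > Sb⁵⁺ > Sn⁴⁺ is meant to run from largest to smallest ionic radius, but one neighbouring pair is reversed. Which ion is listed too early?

Sb⁵⁺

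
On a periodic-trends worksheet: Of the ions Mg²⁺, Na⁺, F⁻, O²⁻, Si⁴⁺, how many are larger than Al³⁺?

4

Isoelectronic series (10 e⁻ each). Size is set by nuclear charge: more protons means a smaller ion. Si⁴⁺ (Z=14), Al³⁺ (Z=13), Mg²⁺ (Z=12), Na⁺ (Z=11), F⁻ (Z=9), O²⁻ (Z=8).
Relative to Al³⁺, the ions that are larger are Mg²⁺, Na⁺, F⁻, O²⁻. That's 4.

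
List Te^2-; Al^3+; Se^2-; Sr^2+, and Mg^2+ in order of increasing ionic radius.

First list Z and electron count for each: Al^3+ has 10 e⁻ (Z=13), Mg^2+ has 10 e⁻ (Z=12), Sr^2+ has 36 e⁻ (Z=38), Se^2- has 36 e⁻ (Z=34), Te^2- has 54 e⁻ (Z=52). Al^3+ < Mg^2+ (isoelectronic, higher Z=13 is smaller); Mg^2+ < Sr^2+ (same group, 2 shells fewer); Sr^2+ < Se^2- (isoelectronic, higher Z=38 is smaller); Se^2- < Te^2- (same group, 1 shell fewer).

Al^3+ < Mg^2+ < Sr^2+ < Se^2- < Te^2-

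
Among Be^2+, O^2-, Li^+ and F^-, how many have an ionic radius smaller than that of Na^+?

First list Z and electron count for each: Be^2+ has 2 e⁻ (Z=4), Li^+ has 2 e⁻ (Z=3), Na^+ has 10 e⁻ (Z=11), F^- has 10 e⁻ (Z=9), O^2- has 10 e⁻ (Z=8). Be^2+ < Li^+ (both 2 e⁻, Z=4>3); Li^+ < Na^+ (same group, 1 shell fewer); Na^+ < F^- (isoelectronic, higher Z=11 is smaller); F^- < O^2- (both 10 e⁻, Z=9>8).
Placing each against Na^+: smaller — Be^2+, Li^+; larger — F^-, O^2-. That's 2.

2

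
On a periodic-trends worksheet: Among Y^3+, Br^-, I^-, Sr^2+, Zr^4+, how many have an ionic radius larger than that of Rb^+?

Tabulating Z and e⁻: Zr^4+ (Z=40, 36 e⁻), Y^3+ (Z=39, 36 e⁻), Sr^2+ (Z=38, 36 e⁻), Rb^+ (Z=37, 36 e⁻), Br^- (Z=35, 36 e⁻), I^- (Z=53, 54 e⁻). Zr^4+ < Y^3+ (isoelectronic, higher Z=40 is smaller); Y^3+ < Sr^2+ (isoelectronic, higher Z=39 is smaller); Sr^2+ < Rb^+ (isoelectronic, higher Z=38 is smaller); Rb^+ < Br^- (isoelectronic, higher Z=37 is smaller); Br^- < I^- (same group, 1 shell fewer).
Relative to Rb^+, the ions that are larger are Br^-, I^-. That's 2.

2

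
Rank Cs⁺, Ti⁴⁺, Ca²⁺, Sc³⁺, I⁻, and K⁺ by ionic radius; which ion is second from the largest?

Work out protons and electrons: Ti⁴⁺: 18 e⁻, Z=22, Sc³⁺: 18 e⁻, Z=21, Ca²⁺: 18 e⁻, Z=20, K⁺: 18 e⁻, Z=19, Cs⁺: 54 e⁻, Z=55, I⁻: 54 e⁻, Z=53. Ti⁴⁺ < Sc³⁺ (isoelectronic, higher Z=22 is smaller); Sc³⁺ < Ca²⁺ (isoelectronic, higher Z=21 is smaller); Ca²⁺ < K⁺ (both 18 e⁻, Z=20>19); K⁺ < Cs⁺ (same group, 2 shells fewer); Cs⁺ < I⁻ (both 54 e⁻, Z=55>53).
Ordering: Ti⁴⁺ < Sc³⁺ < Ca²⁺ < K⁺ < Cs⁺ < I⁻. The second largest is Cs⁺.

Cs⁺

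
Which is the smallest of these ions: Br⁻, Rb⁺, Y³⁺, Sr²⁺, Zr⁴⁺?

Zr⁴⁺

All of these have 36 electrons (isoelectronic). With the same electron cloud, the ion with the most protons pulls it in tightest. Nuclear charges: Zr⁴⁺ (Z=40), Y³⁺ (Z=39), Sr²⁺ (Z=38), Rb⁺ (Z=37), Br⁻ (Z=35). Highest Z is smallest.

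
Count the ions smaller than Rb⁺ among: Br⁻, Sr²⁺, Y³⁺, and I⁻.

2

Work out protons and electrons: Y³⁺: 36 e⁻, Z=39, Sr²⁺: 36 e⁻, Z=38, Rb⁺: 36 e⁻, Z=37, Br⁻: 36 e⁻, Z=35, I⁻: 54 e⁻, Z=53. Y³⁺ < Sr²⁺ (both 36 e⁻, Z=39>38); Sr²⁺ < Rb⁺ (isoelectronic, higher Z=38 is smaller); Rb⁺ < Br⁻ (isoelectronic, higher Z=37 is smaller); Br⁻ < I⁻ (same group, period 4 vs 5).
Placing each against Rb⁺: smaller — Y³⁺, Sr²⁺; larger — Br⁻, I⁻. So 2 are smaller.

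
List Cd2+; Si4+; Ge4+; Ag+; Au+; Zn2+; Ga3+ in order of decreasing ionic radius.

Tabulating Z and e⁻: Si4+ (Z=14, 10 e⁻), Ge4+ (Z=32, 28 e⁻), Ga3+ (Z=31, 28 e⁻), Zn2+ (Z=30, 28 e⁻), Cd2+ (Z=48, 46 e⁻), Ag+ (Z=47, 46 e⁻), Au+ (Z=79, 78 e⁻). Si4+ < Ge4+ (same group, 1 shell fewer); Ge4+ < Ga3+ (both 28 e⁻, Z=32>31); Ga3+ < Zn2+ (both 28 e⁻, Z=31>30); Zn2+ < Cd2+ (same group, 1 shell fewer); Cd2+ < Ag+ (both 46 e⁻, Z=48>47); Ag+ < Au+ (same group, 1 shell fewer).

Au+ > Ag+ > Cd2+ > Zn2+ > Ga3+ > Ge4+ > Si4+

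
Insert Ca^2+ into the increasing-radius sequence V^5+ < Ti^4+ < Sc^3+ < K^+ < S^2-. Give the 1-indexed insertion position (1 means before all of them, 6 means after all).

4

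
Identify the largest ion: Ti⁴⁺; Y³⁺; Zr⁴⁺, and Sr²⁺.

Sr²⁺

Ti⁴⁺: 18 e⁻, Z=22, Zr⁴⁺: 36 e⁻, Z=40, Y³⁺: 36 e⁻, Z=39, Sr²⁺: 36 e⁻, Z=38. Ti⁴⁺ < Zr⁴⁺ (same group, period 4 vs 5); Zr⁴⁺ < Y³⁺ (isoelectronic, higher Z=40 is smaller); Y³⁺ < Sr²⁺ (both 36 e⁻, Z=39>38).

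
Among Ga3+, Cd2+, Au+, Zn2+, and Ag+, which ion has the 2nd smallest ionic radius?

Work out protons and electrons: Ga3+: 28 e⁻, Z=31, Zn2+: 28 e⁻, Z=30, Cd2+: 46 e⁻, Z=48, Ag+: 46 e⁻, Z=47, Au+: 78 e⁻, Z=79. Ga3+ < Zn2+ (both 28 e⁻, Z=31>30); Zn2+ < Cd2+ (same group, period 4 vs 5); Cd2+ < Ag+ (isoelectronic, higher Z=48 is smaller); Ag+ < Au+ (same group, period 5 vs 6).
That gives Ga3+ < Zn2+ < Cd2+ < Ag+ < Au+. From the smallest end, number 2 is Zn2+.

Zn2+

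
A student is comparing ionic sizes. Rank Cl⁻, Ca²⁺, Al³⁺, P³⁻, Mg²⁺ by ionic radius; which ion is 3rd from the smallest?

First list Z and electron count for each: Al³⁺: 10 e⁻, Z=13, Mg²⁺: 10 e⁻, Z=12, Ca²⁺: 18 e⁻, Z=20, Cl⁻: 18 e⁻, Z=17, P³⁻: 18 e⁻, Z=15. Al³⁺ < Mg²⁺ (isoelectronic, higher Z=13 is smaller); Mg²⁺ < Ca²⁺ (same group, period 3 vs 4); Ca²⁺ < Cl⁻ (both 18 e⁻, Z=20>17); Cl⁻ < P³⁻ (isoelectronic, higher Z=17 is smaller).
Full ascending order: Al³⁺ < Mg²⁺ < Ca²⁺ < Cl⁻ < P³⁻. Counting from the smallest, position 3 is Ca²⁺.

Ca²⁺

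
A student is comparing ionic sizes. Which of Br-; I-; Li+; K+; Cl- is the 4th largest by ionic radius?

K+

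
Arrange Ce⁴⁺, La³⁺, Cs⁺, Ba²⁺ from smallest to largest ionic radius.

Ce⁴⁺ < La³⁺ < Ba²⁺ < Cs⁺

All of these have 54 electrons (isoelectronic). With the same electron cloud, the ion with the most protons pulls it in tightest. Nuclear charges: Ce⁴⁺ (Z=58), La³⁺ (Z=57), Ba²⁺ (Z=56), Cs⁺ (Z=55). Highest Z is smallest.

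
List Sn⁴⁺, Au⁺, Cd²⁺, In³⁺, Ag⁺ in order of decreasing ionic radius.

Sn⁴⁺: 46 e⁻, Z=50, In³⁺: 46 e⁻, Z=49, Cd²⁺: 46 e⁻, Z=48, Ag⁺: 46 e⁻, Z=47, Au⁺: 78 e⁻, Z=79. Sn⁴⁺ < In³⁺ (isoelectronic, higher Z=50 is smaller); In³⁺ < Cd²⁺ (both 46 e⁻, Z=49>48); Cd²⁺ < Ag⁺ (isoelectronic, higher Z=48 is smaller); Ag⁺ < Au⁺ (same group, period 5 vs 6).

Au⁺ > Ag⁺ > Cd²⁺ > In³⁺ > Sn⁴⁺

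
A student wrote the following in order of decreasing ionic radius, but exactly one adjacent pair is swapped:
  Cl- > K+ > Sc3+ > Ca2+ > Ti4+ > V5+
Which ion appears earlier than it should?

Sc3+

Compare adjacent ions: they are isoelectronic (18 e⁻) and Sc has more protons than Ca (21 vs 20), making Sc3+ smaller — yet in this decreasing list Sc3+ sits before Ca2+. Nothing else is reversed, so Sc3+ should move one place to the right.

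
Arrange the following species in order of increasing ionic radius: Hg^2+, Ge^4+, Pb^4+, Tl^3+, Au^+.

Work out protons and electrons: Ge^4+ (Z=32, 28 e⁻), Pb^4+ (Z=82, 78 e⁻), Tl^3+ (Z=81, 78 e⁻), Hg^2+ (Z=80, 78 e⁻), Au^+ (Z=79, 78 e⁻). Ge^4+ < Pb^4+ (same group, 2 shells fewer); Pb^4+ < Tl^3+ (both 78 e⁻, Z=82>81); Tl^3+ < Hg^2+ (both 78 e⁻, Z=81>80); Hg^2+ < Au^+ (both 78 e⁻, Z=80>79).

Ge^4+ < Pb^4+ < Tl^3+ < Hg^2+ < Au^+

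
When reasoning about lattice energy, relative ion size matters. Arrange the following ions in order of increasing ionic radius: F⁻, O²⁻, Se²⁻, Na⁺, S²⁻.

Na⁺ < F⁻ < O²⁻ < S²⁻ < Se²⁻

Na⁺: 10 e⁻, Z=11, F⁻: 10 e⁻, Z=9, O²⁻: 10 e⁻, Z=8, S²⁻: 18 e⁻, Z=16, Se²⁻: 36 e⁻, Z=34. Na⁺ < F⁻ (isoelectronic, higher Z=11 is smaller); F⁻ < O²⁻ (isoelectronic, higher Z=9 is smaller); O²⁻ < S²⁻ (same group, 1 shell fewer); S²⁻ < Se²⁻ (same group, period 3 vs 4).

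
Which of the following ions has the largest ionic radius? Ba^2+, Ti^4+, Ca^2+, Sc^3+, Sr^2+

Ba^2+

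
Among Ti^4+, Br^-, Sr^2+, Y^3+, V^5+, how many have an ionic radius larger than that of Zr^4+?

Work out protons and electrons: V^5+: 18 e⁻, Z=23, Ti^4+: 18 e⁻, Z=22, Zr^4+: 36 e⁻, Z=40, Y^3+: 36 e⁻, Z=39, Sr^2+: 36 e⁻, Z=38, Br^-: 36 e⁻, Z=35. V^5+ < Ti^4+ (isoelectronic, higher Z=23 is smaller); Ti^4+ < Zr^4+ (same group, period 4 vs 5); Zr^4+ < Y^3+ (isoelectronic, higher Z=40 is smaller); Y^3+ < Sr^2+ (isoelectronic, higher Z=39 is smaller); Sr^2+ < Br^- (both 36 e⁻, Z=38>35).
Ordering all of them (including Zr^4+) by radius gives V^5+ < Ti^4+ < Zr^4+ < Y^3+ < Sr^2+ < Br^-. That's 3.

3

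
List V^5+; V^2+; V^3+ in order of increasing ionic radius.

These are all V ions. Removing more electrons (higher positive charge) pulls the remaining electrons in closer, so V^5+ is smallest and V^2+ is largest.

V^5+ < V^3+ < V^2+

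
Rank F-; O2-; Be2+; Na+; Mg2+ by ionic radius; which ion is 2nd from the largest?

Work out protons and electrons: Be2+ has 2 e⁻ (Z=4), Mg2+ has 10 e⁻ (Z=12), Na+ has 10 e⁻ (Z=11), F- has 10 e⁻ (Z=9), O2- has 10 e⁻ (Z=8). Be2+ < Mg2+ (same group, 1 shell fewer); Mg2+ < Na+ (both 10 e⁻, Z=12>11); Na+ < F- (both 10 e⁻, Z=11>9); F- < O2- (isoelectronic, higher Z=9 is smaller).
So the order is Be2+ < Mg2+ < Na+ < F- < O2-; the 2nd-largest ion is F-.

F-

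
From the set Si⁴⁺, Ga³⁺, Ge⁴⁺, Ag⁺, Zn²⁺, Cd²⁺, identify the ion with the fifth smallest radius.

Cd²⁺

Si⁴⁺ has 10 e⁻ (Z=14), Ge⁴⁺ has 28 e⁻ (Z=32), Ga³⁺ has 28 e⁻ (Z=31), Zn²⁺ has 28 e⁻ (Z=30), Cd²⁺ has 46 e⁻ (Z=48), Ag⁺ has 46 e⁻ (Z=47). Si⁴⁺ < Ge⁴⁺ (same group, 1 shell fewer); Ge⁴⁺ < Ga³⁺ (isoelectronic, higher Z=32 is smaller); Ga³⁺ < Zn²⁺ (isoelectronic, higher Z=31 is smaller); Zn²⁺ < Cd²⁺ (same group, period 4 vs 5); Cd²⁺ < Ag⁺ (both 46 e⁻, Z=48>47).
That gives Si⁴⁺ < Ge⁴⁺ < Ga³⁺ < Zn²⁺ < Cd²⁺ < Ag⁺. From the smallest end, number 5 is Cd²⁺.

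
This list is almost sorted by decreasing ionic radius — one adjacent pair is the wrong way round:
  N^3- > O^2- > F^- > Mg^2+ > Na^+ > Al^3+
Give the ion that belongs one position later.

Check each adjacent pair. Mg^2+ and Na^+ are reversed: they are isoelectronic (10 e⁻) and Mg has more protons than Na (12 vs 11), making Mg^2+ smaller. No other neighbouring pair contradicts the periodic trends, so Mg^2+ is the ion listed too early.

Mg^2+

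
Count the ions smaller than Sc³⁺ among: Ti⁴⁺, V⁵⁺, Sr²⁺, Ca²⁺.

Electron counts and nuclear charges: V⁵⁺: 18 e⁻, Z=23, Ti⁴⁺: 18 e⁻, Z=22, Sc³⁺: 18 e⁻, Z=21, Ca²⁺: 18 e⁻, Z=20, Sr²⁺: 36 e⁻, Z=38. V⁵⁺ < Ti⁴⁺ (both 18 e⁻, Z=23>22); Ti⁴⁺ < Sc³⁺ (both 18 e⁻, Z=22>21); Sc³⁺ < Ca²⁺ (isoelectronic, higher Z=21 is smaller); Ca²⁺ < Sr²⁺ (same group, 1 shell fewer).
Relative to Sc³⁺, the ions that are smaller are V⁵⁺, Ti⁴⁺. Count: 2.

2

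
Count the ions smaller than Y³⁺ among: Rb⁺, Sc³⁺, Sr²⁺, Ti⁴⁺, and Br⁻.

2

Tabulating Z and e⁻: Ti⁴⁺ (Z=22, 18 e⁻), Sc³⁺ (Z=21, 18 e⁻), Y³⁺ (Z=39, 36 e⁻), Sr²⁺ (Z=38, 36 e⁻), Rb⁺ (Z=37, 36 e⁻), Br⁻ (Z=35, 36 e⁻). Ti⁴⁺ < Sc³⁺ (both 18 e⁻, Z=22>21); Sc³⁺ < Y³⁺ (same group, period 4 vs 5); Y³⁺ < Sr²⁺ (isoelectronic, higher Z=39 is smaller); Sr²⁺ < Rb⁺ (isoelectronic, higher Z=38 is smaller); Rb⁺ < Br⁻ (isoelectronic, higher Z=37 is smaller).
Overall: Ti⁴⁺ < Sc³⁺ < Y³⁺ < Sr²⁺ < Rb⁺ < Br⁻. Y³⁺ has 2 below it and 3 above. That's 2.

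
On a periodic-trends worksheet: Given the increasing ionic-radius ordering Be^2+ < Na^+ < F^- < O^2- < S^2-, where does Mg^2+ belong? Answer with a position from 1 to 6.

2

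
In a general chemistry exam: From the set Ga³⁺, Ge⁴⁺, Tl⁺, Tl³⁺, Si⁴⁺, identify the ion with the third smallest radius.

Si⁴⁺ (Z=14, 10 e⁻), Ge⁴⁺ (Z=32, 28 e⁻), Ga³⁺ (Z=31, 28 e⁻), Tl³⁺ (Z=81, 78 e⁻), Tl⁺ (Z=81, 80 e⁻). Si⁴⁺ < Ge⁴⁺ (same group, period 3 vs 4); Ge⁴⁺ < Ga³⁺ (both 28 e⁻, Z=32>31); Ga³⁺ < Tl³⁺ (same group, 2 shells fewer); Tl³⁺ < Tl⁺ (same element, +3 vs +1).
So the order is Si⁴⁺ < Ge⁴⁺ < Ga³⁺ < Tl³⁺ < Tl⁺; the 3rd-smallest ion is Ga³⁺.

Ga³⁺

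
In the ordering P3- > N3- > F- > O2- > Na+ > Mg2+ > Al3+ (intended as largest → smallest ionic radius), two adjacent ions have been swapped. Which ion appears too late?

Scanning neighbour by neighbour, only F-/O2- violates a trend: both have 10 electrons but Z(F)=9 > Z(O)=8, so F- should be the smaller of the two. That makes O2- the one sitting a position late relative to where it belongs.

O2-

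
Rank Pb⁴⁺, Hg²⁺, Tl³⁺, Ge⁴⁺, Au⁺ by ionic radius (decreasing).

Tabulating Z and e⁻: Ge⁴⁺ (Z=32, 28 e⁻), Pb⁴⁺ (Z=82, 78 e⁻), Tl³⁺ (Z=81, 78 e⁻), Hg²⁺ (Z=80, 78 e⁻), Au⁺ (Z=79, 78 e⁻). Ge⁴⁺ < Pb⁴⁺ (same group, period 4 vs 6); Pb⁴⁺ < Tl³⁺ (both 78 e⁻, Z=82>81); Tl³⁺ < Hg²⁺ (isoelectronic, higher Z=81 is smaller); Hg²⁺ < Au⁺ (both 78 e⁻, Z=80>79).

Au⁺ > Hg²⁺ > Tl³⁺ > Pb⁴⁺ > Ge⁴⁺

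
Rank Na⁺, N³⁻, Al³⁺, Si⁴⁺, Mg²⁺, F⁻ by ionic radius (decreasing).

N³⁻ > F⁻ > Na⁺ > Mg²⁺ > Al³⁺ > Si⁴⁺

All of these have 10 electrons (isoelectronic). With the same electron cloud, the ion with the most protons pulls it in tightest. Nuclear charges: Si⁴⁺ (Z=14), Al³⁺ (Z=13), Mg²⁺ (Z=12), Na⁺ (Z=11), F⁻ (Z=9), N³⁻ (Z=7). Highest Z is smallest.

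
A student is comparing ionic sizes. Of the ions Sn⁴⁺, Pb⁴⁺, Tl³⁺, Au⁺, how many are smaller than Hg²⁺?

First list Z and electron count for each: Sn⁴⁺ (Z=50, 46 e⁻), Pb⁴⁺ (Z=82, 78 e⁻), Tl³⁺ (Z=81, 78 e⁻), Hg²⁺ (Z=80, 78 e⁻), Au⁺ (Z=79, 78 e⁻). Sn⁴⁺ < Pb⁴⁺ (same group, 1 shell fewer); Pb⁴⁺ < Tl³⁺ (isoelectronic, higher Z=82 is smaller); Tl³⁺ < Hg²⁺ (isoelectronic, higher Z=81 is smaller); Hg²⁺ < Au⁺ (both 78 e⁻, Z=80>79).
Overall: Sn⁴⁺ < Pb⁴⁺ < Tl³⁺ < Hg²⁺ < Au⁺. Hg²⁺ has 3 below it and 1 above. That's 3.

3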